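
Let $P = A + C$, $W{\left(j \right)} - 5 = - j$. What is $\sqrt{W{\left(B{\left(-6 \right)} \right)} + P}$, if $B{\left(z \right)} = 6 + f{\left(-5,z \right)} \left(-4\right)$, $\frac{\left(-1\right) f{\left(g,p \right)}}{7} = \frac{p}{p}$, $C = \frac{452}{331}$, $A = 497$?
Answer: $\frac{4 \sqrt{3214010}}{331} \approx 21.665$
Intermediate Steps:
$C = \frac{452}{331}$ ($C = 452 \cdot \frac{1}{331} = \frac{452}{331} \approx 1.3656$)
$f{\left(g,p \right)} = -7$ ($f{\left(g,p \right)} = - 7 \frac{p}{p} = \left(-7\right) 1 = -7$)
$B{\left(z \right)} = 34$ ($B{\left(z \right)} = 6 - -28 = 6 + 28 = 34$)
$W{\left(j \right)} = 5 - j$
$P = \frac{164959}{331}$ ($P = 497 + \frac{452}{331} = \frac{164959}{331} \approx 498.37$)
$\sqrt{W{\left(B{\left(-6 \right)} \right)} + P} = \sqrt{\left(5 - 34\right) + \frac{164959}{331}} = \sqrt{-29 + \frac{164959}{331}} = \sqrt{\frac{155360}{331}} = \frac{4 \sqrt{3214010}}{331}$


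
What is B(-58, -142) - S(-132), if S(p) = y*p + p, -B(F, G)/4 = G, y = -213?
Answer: -27416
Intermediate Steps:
B(F, G) = -4*G
S(p) = -212*p (S(p) = -213*p + p = -212*p)
B(-58, -142) - S(-132) = -4*(-142) - (-212)*(-132) = 568 - 1*27984 = 568 - 27984 = -27416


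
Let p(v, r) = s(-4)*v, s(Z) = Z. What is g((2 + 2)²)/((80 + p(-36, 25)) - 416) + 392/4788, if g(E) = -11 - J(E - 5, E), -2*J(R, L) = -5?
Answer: 3331/21888 ≈ 0.15218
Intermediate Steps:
J(R, L) = 5/2 (J(R, L) = -½*(-5) = 5/2)
p(v, r) = -4*v
g(E) = -27/2 (g(E) = -11 - 1*5/2 = -11 - 5/2 = -27/2)
g((2 + 2)²)/((80 + p(-36, 25)) - 416) + 392/4788 = -27/(2*((80 - 4*(-36)) - 416)) + 392/4788 = -27/(2*((80 + 144) - 416)) + 392*(1/4788) = -27/(2*(224 - 416)) + 14/171 = -27/2/(-192) + 14/171 = -27/2*(-1/192) + 14/171 = 9/128 + 14/171 = 3331/21888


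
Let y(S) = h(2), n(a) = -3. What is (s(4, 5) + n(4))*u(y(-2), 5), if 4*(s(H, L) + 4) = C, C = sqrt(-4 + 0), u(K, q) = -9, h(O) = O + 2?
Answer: 63 - 9*I/2 ≈ 63.0 - 4.5*I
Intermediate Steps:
h(O) = 2 + O
y(S) = 4 (y(S) = 2 + 2 = 4)
C = 2*I (C = sqrt(-4) = 2*I ≈ 2.0*I)
s(H, L) = -4 + I/2 (s(H, L) = -4 + (2*I)/4 = -4 + I/2)
(s(4, 5) + n(4))*u(y(-2), 5) = ((-4 + I/2) - 3)*(-9) = (-7 + I/2)*(-9) = 63 - 9*I/2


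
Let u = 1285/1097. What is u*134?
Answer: 172190/1097 ≈ 156.96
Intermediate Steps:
u = 1285/1097 (u = 1285*(1/1097) = 1285/1097 ≈ 1.1714)
u*134 = (1285/1097)*134 = 172190/1097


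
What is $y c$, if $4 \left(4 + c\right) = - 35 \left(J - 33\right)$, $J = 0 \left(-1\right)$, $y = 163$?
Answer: $\frac{185657}{4} \approx 46414.0$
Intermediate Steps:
$J = 0$
$c = \frac{1139}{4}$ ($c = -4 + \frac{\left(-35\right) \left(0 - 33\right)}{4} = -4 + \frac{\left(-35\right) \left(-33\right)}{4} = -4 + \frac{1}{4} \cdot 1155 = -4 + \frac{1155}{4} = \frac{1139}{4} \approx 284.75$)
$y c = 163 \cdot \frac{1139}{4} = \frac{185657}{4}$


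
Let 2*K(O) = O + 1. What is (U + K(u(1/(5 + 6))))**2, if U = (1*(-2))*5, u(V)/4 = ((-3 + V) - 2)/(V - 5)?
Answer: 225/4 ≈ 56.250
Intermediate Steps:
u(V) = 4 (u(V) = 4*(((-3 + V) - 2)/(V - 5)) = 4*((-5 + V)/(-5 + V)) = 4*1 = 4)
K(O) = 1/2 + O/2 (K(O) = (O + 1)/2 = (1 + O)/2 = 1/2 + O/2)
U = -10 (U = -2*5 = -10)
(U + K(u(1/(5 + 6))))**2 = (-10 + (1/2 + (1/2)*4))**2 = (-10 + (1/2 + 2))**2 = (-10 + 5/2)**2 = (-15/2)**2 = 225/4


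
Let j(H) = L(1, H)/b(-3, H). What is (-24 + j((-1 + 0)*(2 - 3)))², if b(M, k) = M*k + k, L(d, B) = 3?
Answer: 2601/4 ≈ 650.25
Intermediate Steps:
b(M, k) = k + M*k
j(H) = -3/(2*H) (j(H) = 3/((H*(1 - 3))) = 3/((H*(-2))) = 3/((-2*H)) = 3*(-1/(2*H)) = -3/(2*H))
(-24 + j((-1 + 0)*(2 - 3)))² = (-24 - 3*1/((-1 + 0)*(2 - 3))/2)² = (-24 - 3/(2*((-1*(-1)))))² = (-24 - 3/2/1)² = (-24 - 3/2*1)² = (-24 - 3/2)² = (-51/2)² = 2601/4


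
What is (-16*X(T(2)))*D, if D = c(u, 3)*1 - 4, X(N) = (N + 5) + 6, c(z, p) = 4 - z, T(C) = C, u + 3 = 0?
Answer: -624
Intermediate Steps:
u = -3 (u = -3 + 0 = -3)
X(N) = 11 + N (X(N) = (5 + N) + 6 = 11 + N)
D = 3 (D = (4 - 1*(-3))*1 - 4 = (4 + 3)*1 - 4 = 7*1 - 4 = 7 - 4 = 3)
(-16*X(T(2)))*D = -16*(11 + 2)*3 = -16*13*3 = -208*3 = -624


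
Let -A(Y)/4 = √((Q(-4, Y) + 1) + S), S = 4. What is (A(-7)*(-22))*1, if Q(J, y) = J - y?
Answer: 176*√2 ≈ 248.90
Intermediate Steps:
A(Y) = -4*√(1 - Y) (A(Y) = -4*√(((-4 - Y) + 1) + 4) = -4*√((-3 - Y) + 4) = -4*√(1 - Y))
(A(-7)*(-22))*1 = (-4*√(1 - 1*(-7))*(-22))*1 = (-4*√(1 + 7)*(-22))*1 = (-8*√2*(-22))*1 = (176*√2)*1 = 176*√2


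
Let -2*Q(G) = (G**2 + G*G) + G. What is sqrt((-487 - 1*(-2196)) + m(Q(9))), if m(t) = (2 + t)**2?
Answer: 5*sqrt(1389)/2 ≈ 93.173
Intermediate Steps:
Q(G) = -G**2 - G/2 (Q(G) = -((G**2 + G*G) + G)/2 = -((G**2 + G**2) + G)/2 = -(2*G**2 + G)/2 = -(G + 2*G**2)/2 = -G**2 - G/2)
sqrt((-487 - 1*(-2196)) + m(Q(9))) = sqrt((-487 - 1*(-2196)) + (2 - 1*9*(1/2 + 9))**2) = sqrt((-487 + 2196) + (2 - 1*9*19/2)**2) = sqrt(1709 + (2 - 171/2)**2) = sqrt(1709 + (-167/2)**2) = sqrt(1709 + 27889/4) = sqrt(34725/4) = 5*sqrt(1389)/2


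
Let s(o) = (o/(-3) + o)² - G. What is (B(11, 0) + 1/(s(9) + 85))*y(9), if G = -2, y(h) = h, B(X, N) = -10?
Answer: -3687/41 ≈ -89.927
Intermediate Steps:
s(o) = 2 + 4*o²/9 (s(o) = (o/(-3) + o)² - 1*(-2) = (o*(-⅓) + o)² + 2 = (-o/3 + o)² + 2 = (2*o/3)² + 2 = 4*o²/9 + 2 = 2 + 4*o²/9)
(B(11, 0) + 1/(s(9) + 85))*y(9) = (-10 + 1/((2 + (4/9)*9²) + 85))*9 = (-10 + 1/((2 + (4/9)*81) + 85))*9 = (-10 + 1/((2 + 36) + 85))*9 = (-10 + 1/(38 + 85))*9 = (-10 + 1/123)*9 = -1229/123*9 = -3687/41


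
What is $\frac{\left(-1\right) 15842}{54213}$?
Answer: $- \frac{15842}{54213} \approx -0.29222$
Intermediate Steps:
$\frac{\left(-1\right) 15842}{54213} = \left(-15842\right) \frac{1}{54213} = - \frac{15842}{54213}$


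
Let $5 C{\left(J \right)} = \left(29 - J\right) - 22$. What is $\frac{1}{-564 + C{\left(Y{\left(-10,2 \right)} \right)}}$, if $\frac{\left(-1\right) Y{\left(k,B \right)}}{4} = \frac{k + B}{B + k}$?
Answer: $- \frac{5}{2809} \approx -0.00178$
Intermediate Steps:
$Y{\left(k,B \right)} = -4$ ($Y{\left(k,B \right)} = - 4 \frac{k + B}{B + k} = - 4 \frac{B + k}{B + k} = \left(-4\right) 1 = -4$)
$C{\left(J \right)} = \frac{7}{5} - \frac{J}{5}$ ($C{\left(J \right)} = \frac{\left(29 - J\right) - 22}{5} = \frac{7 - J}{5} = \frac{7}{5} - \frac{J}{5}$)
$\frac{1}{-564 + C{\left(Y{\left(-10,2 \right)} \right)}} = \frac{1}{-564 + \left(\frac{7}{5} - - \frac{4}{5}\right)} = \frac{1}{-564 + \left(\frac{7}{5} + \frac{4}{5}\right)} = \frac{1}{-564 + \frac{11}{5}} = \frac{1}{- \frac{2809}{5}} = - \frac{5}{2809}$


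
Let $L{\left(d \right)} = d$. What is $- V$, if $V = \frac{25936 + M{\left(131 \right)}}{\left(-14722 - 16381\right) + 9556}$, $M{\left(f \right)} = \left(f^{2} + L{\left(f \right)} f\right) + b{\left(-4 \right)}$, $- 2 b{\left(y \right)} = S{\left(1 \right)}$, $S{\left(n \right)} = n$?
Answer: $\frac{120515}{43094} \approx 2.7966$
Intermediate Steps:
$b{\left(y \right)} = - \frac{1}{2}$ ($b{\left(y \right)} = \left(- \frac{1}{2}\right) 1 = - \frac{1}{2}$)
$M{\left(f \right)} = - \frac{1}{2} + 2 f^{2}$ ($M{\left(f \right)} = \left(f^{2} + f f\right) - \frac{1}{2} = \left(f^{2} + f^{2}\right) - \frac{1}{2} = 2 f^{2} - \frac{1}{2} = - \frac{1}{2} + 2 f^{2}$)
$V = - \frac{120515}{43094}$ ($V = \frac{25936 - \left(\frac{1}{2} - 2 \cdot 131^{2}\right)}{\left(-14722 - 16381\right) + 9556} = \frac{25936 + \left(- \frac{1}{2} + 2 \cdot 17161\right)}{\left(-14722 - 16381\right) + 9556} = \frac{25936 + \left(- \frac{1}{2} + 34322\right)}{-31103 + 9556} = \frac{25936 + \frac{68643}{2}}{-21547} = \frac{120515}{2} \left(- \frac{1}{21547}\right) = - \frac{120515}{43094} \approx -2.7966$)
$- V = \left(-1\right) \left(- \frac{120515}{43094}\right) = \frac{120515}{43094}$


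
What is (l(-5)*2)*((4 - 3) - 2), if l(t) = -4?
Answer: 8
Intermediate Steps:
(l(-5)*2)*((4 - 3) - 2) = (-4*2)*((4 - 3) - 2) = -8*(1 - 2) = -8*(-1) = 8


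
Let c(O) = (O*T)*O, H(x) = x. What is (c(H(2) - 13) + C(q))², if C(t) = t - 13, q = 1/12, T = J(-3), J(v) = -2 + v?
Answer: 54982225/144 ≈ 3.8182e+5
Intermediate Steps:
T = -5 (T = -2 - 3 = -5)
q = 1/12 ≈ 0.083333
C(t) = -13 + t
c(O) = -5*O² (c(O) = (O*(-5))*O = (-5*O)*O = -5*O²)
(c(H(2) - 13) + C(q))² = (-5*(2 - 13)² + (-13 + 1/12))² = (-5*(-11)² - 155/12)² = (-5*121 - 155/12)² = (-605 - 155/12)² = (-7415/12)² = 54982225/144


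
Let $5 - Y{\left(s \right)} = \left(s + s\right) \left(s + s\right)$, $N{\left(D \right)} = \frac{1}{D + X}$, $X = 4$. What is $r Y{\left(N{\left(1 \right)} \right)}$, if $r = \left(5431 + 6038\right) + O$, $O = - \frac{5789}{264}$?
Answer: $\frac{33242297}{600} \approx 55404.0$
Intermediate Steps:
$N{\left(D \right)} = \frac{1}{4 + D}$ ($N{\left(D \right)} = \frac{1}{D + 4} = \frac{1}{4 + D}$)
$O = - \frac{5789}{264}$ ($O = \left(-5789\right) \frac{1}{264} = - \frac{5789}{264} \approx -21.928$)
$Y{\left(s \right)} = 5 - 4 s^{2}$ ($Y{\left(s \right)} = 5 - \left(s + s\right) \left(s + s\right) = 5 - 2 s 2 s = 5 - 4 s^{2}$)
$r = \frac{3022027}{264}$ ($r = \left(5431 + 6038\right) - \frac{5789}{264} = 11469 - \frac{5789}{264} = \frac{3022027}{264} \approx 11447.0$)
$r Y{\left(N{\left(1 \right)} \right)} = \frac{3022027 \left(5 - 4 \left(\frac{1}{4 + 1}\right)^{2}\right)}{264} = \frac{3022027 \left(5 - 4 \left(\frac{1}{5}\right)^{2}\right)}{264} = \frac{3022027 \left(5 - \frac{4}{25}\right)}{264} = \frac{3022027}{264} \cdot \frac{121}{25} = \frac{33242297}{600}$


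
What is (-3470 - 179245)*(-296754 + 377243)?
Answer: -14706547635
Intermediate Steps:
(-3470 - 179245)*(-296754 + 377243) = -182715*80489 = -14706547635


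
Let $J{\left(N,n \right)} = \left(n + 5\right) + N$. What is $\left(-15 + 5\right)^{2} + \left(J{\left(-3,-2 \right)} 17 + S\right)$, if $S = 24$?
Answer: $124$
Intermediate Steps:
$J{\left(N,n \right)} = 5 + N + n$ ($J{\left(N,n \right)} = \left(5 + n\right) + N = 5 + N + n$)
$\left(-15 + 5\right)^{2} + \left(J{\left(-3,-2 \right)} 17 + S\right) = \left(-15 + 5\right)^{2} + \left(\left(5 - 3 - 2\right) 17 + 24\right) = \left(-10\right)^{2} + \left(0 \cdot 17 + 24\right) = 100 + \left(0 + 24\right) = 100 + 24 = 124$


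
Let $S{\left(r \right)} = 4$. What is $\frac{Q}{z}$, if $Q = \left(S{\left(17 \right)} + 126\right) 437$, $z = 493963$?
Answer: $\frac{56810}{493963} \approx 0.11501$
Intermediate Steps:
$Q = 56810$ ($Q = \left(4 + 126\right) 437 = 130 \cdot 437 = 56810$)
$\frac{Q}{z} = \frac{56810}{493963}$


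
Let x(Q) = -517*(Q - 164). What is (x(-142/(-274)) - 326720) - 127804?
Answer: -50690539/137 ≈ -3.7000e+5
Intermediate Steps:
x(Q) = 84788 - 517*Q (x(Q) = -517*(-164 + Q) = 84788 - 517*Q)
(x(-142/(-274)) - 326720) - 127804 = ((84788 - (-73414)/(-274)) - 326720) - 127804 = ((84788 - (-73414)*(-1)/274) - 326720) - 127804 = ((84788 - 517*71/137) - 326720) - 127804 = ((84788 - 36707/137) - 326720) - 127804 = (11579249/137 - 326720) - 127804 = -33181391/137 - 127804 = -50690539/137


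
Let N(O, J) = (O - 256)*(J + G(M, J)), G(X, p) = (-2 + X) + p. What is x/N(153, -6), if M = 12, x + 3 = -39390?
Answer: -39393/206 ≈ -191.23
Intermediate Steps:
x = -39393 (x = -3 - 39390 = -39393)
G(X, p) = -2 + X + p
N(O, J) = (-256 + O)*(10 + 2*J) (N(O, J) = (O - 256)*(J + (-2 + 12 + J)) = (-256 + O)*(J + (10 + J)) = (-256 + O)*(10 + 2*J))
x/N(153, -6) = -39393/(-2560 - 512*(-6) - 6*153 + 153*(10 - 6)) = -39393/(-2560 + 3072 - 918 + 153*4) = -39393/(-2560 + 3072 - 918 + 612) = -39393/206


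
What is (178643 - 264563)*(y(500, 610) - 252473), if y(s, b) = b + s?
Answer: 21597108960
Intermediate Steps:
(178643 - 264563)*(y(500, 610) - 252473) = (178643 - 264563)*((610 + 500) - 252473) = -85920*(1110 - 252473) = -85920*(-251363) = 21597108960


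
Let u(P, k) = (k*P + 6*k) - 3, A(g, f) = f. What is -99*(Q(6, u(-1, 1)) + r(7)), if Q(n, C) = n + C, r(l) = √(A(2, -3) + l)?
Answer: -990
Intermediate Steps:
u(P, k) = -3 + 6*k + P*k (u(P, k) = (P*k + 6*k) - 3 = (6*k + P*k) - 3 = -3 + 6*k + P*k)
r(l) = √(-3 + l)
Q(n, C) = C + n
-99*(Q(6, u(-1, 1)) + r(7)) = -99*(((-3 + 6*1 - 1*1) + 6) + √(-3 + 7)) = -99*(((-3 + 6 - 1) + 6) + √4) = -99*((2 + 6) + 2) = -99*(8 + 2) = -99*10 = -990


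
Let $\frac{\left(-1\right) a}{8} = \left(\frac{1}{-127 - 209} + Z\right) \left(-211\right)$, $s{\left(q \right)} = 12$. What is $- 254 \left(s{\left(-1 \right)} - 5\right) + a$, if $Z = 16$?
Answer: $\frac{1059449}{42} \approx 25225.0$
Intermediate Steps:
$a = \frac{1134125}{42}$ ($a = - 8 \left(\frac{1}{-127 - 209} + 16\right) \left(-211\right) = - 8 \left(\frac{1}{-336} + 16\right) \left(-211\right) = - 8 \left(- \frac{1}{336} + 16\right) \left(-211\right) = - 8 \cdot \frac{5375}{336} \left(-211\right) = \left(-8\right) \left(- \frac{1134125}{336}\right) = \frac{1134125}{42} \approx 27003.0$)
$- 254 \left(s{\left(-1 \right)} - 5\right) + a = - 254 \left(12 - 5\right) + \frac{1134125}{42} = \left(-254\right) 7 + \frac{1134125}{42} = -1778 + \frac{1134125}{42} = \frac{1059449}{42}$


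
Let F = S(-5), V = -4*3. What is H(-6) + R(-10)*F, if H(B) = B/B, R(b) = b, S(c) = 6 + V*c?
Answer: -659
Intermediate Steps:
V = -12
S(c) = 6 - 12*c
H(B) = 1
F = 66 (F = 6 - 12*(-5) = 6 + 60 = 66)
H(-6) + R(-10)*F = 1 - 10*66 = 1 - 660 = -659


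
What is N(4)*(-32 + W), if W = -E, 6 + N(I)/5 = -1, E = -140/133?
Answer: 20580/19 ≈ 1083.2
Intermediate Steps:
E = -20/19 (E = -140*1/133 = -20/19 ≈ -1.0526)
N(I) = -35 (N(I) = -30 + 5*(-1) = -30 - 5 = -35)
W = 20/19 (W = -1*(-20/19) = 20/19 ≈ 1.0526)
N(4)*(-32 + W) = -35*(-32 + 20/19) = -35*(-588/19) = 20580/19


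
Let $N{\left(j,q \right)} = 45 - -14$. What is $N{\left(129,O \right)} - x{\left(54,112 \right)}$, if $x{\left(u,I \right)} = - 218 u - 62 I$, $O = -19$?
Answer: $18775$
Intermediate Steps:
$N{\left(j,q \right)} = 59$ ($N{\left(j,q \right)} = 45 + 14 = 59$)
$N{\left(129,O \right)} - x{\left(54,112 \right)} = 59 - \left(\left(-218\right) 54 - 6944\right) = 59 - \left(-11772 - 6944\right) = 59 - -18716 = 59 + 18716 = 18775$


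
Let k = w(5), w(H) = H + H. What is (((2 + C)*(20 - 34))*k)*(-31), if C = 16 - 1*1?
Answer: 73780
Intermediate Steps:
w(H) = 2*H
C = 15 (C = 16 - 1 = 15)
k = 10 (k = 2*5 = 10)
(((2 + C)*(20 - 34))*k)*(-31) = (((2 + 15)*(20 - 34))*10)*(-31) = ((17*(-14))*10)*(-31) = -238*10*(-31) = -2380*(-31) = 73780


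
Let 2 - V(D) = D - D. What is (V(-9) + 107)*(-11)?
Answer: -1199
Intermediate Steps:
V(D) = 2 (V(D) = 2 - (D - D) = 2 - 1*0 = 2 + 0 = 2)
(V(-9) + 107)*(-11) = (2 + 107)*(-11) = 109*(-11) = -1199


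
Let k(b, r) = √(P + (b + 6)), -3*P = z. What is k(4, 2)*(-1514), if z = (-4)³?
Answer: -1514*√282/3 ≈ -8474.8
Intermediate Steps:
z = -64
P = 64/3 (P = -⅓*(-64) = 64/3 ≈ 21.333)
k(b, r) = √(82/3 + b) (k(b, r) = √(64/3 + (b + 6)) = √(64/3 + (6 + b)) = √(82/3 + b))
k(4, 2)*(-1514) = (√(246 + 9*4)/3)*(-1514) = (√(246 + 36)/3)*(-1514) = (√282/3)*(-1514) = -1514*√282/3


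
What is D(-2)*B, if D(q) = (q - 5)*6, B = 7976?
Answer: -334992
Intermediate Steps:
D(q) = -30 + 6*q (D(q) = (-5 + q)*6 = -30 + 6*q)
D(-2)*B = (-30 + 6*(-2))*7976 = (-30 - 12)*7976 = -42*7976 = -334992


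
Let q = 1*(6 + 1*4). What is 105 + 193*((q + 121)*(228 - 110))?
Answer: 2983499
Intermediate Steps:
q = 10 (q = 1*(6 + 4) = 1*10 = 10)
105 + 193*((q + 121)*(228 - 110)) = 105 + 193*((10 + 121)*(228 - 110)) = 105 + 193*(131*118) = 105 + 193*15458 = 105 + 2983394 = 2983499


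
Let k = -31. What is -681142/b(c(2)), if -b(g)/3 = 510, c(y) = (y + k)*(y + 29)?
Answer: 340571/765 ≈ 445.19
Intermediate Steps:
c(y) = (-31 + y)*(29 + y) (c(y) = (y - 31)*(y + 29) = (-31 + y)*(29 + y))
b(g) = -1530 (b(g) = -3*510 = -1530)
-681142/b(c(2)) = -681142/(-1530) = -681142*(-1/1530) = 340571/765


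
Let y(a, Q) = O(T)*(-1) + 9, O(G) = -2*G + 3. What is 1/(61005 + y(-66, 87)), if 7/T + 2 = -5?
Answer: 1/61009 ≈ 1.6391e-5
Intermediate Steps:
T = -1 (T = 7/(-2 - 5) = 7/(-7) = 7*(-⅐) = -1)
O(G) = 3 - 2*G
y(a, Q) = 4 (y(a, Q) = (3 - 2*(-1))*(-1) + 9 = (3 + 2)*(-1) + 9 = 5*(-1) + 9 = -5 + 9 = 4)
1/(61005 + y(-66, 87)) = 1/(61005 + 4) = 1/61009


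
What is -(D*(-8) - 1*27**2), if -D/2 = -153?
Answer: 3177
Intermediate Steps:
D = 306 (D = -2*(-153) = 306)
-(D*(-8) - 1*27**2) = -(306*(-8) - 1*27**2) = -(-2448 - 1*729) = -(-2448 - 729) = -1*(-3177) = 3177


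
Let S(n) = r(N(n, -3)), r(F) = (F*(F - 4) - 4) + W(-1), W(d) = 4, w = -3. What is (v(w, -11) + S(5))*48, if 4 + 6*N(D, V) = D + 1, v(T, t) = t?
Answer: -1760/3 ≈ -586.67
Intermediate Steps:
N(D, V) = -½ + D/6 (N(D, V) = -⅔ + (D + 1)/6 = -⅔ + (1 + D)/6 = -⅔ + (⅙ + D/6) = -½ + D/6)
r(F) = F*(-4 + F) (r(F) = (F*(F - 4) - 4) + 4 = (F*(-4 + F) - 4) + 4 = (-4 + F*(-4 + F)) + 4 = F*(-4 + F))
S(n) = (-9/2 + n/6)*(-½ + n/6) (S(n) = (-½ + n/6)*(-4 + (-½ + n/6)) = (-½ + n/6)*(-9/2 + n/6) = (-9/2 + n/6)*(-½ + n/6))
(v(w, -11) + S(5))*48 = (-11 + (9/4 - ⅚*5 + (1/36)*5²))*48 = (-11 + (9/4 - 25/6 + (1/36)*25))*48 = (-11 + (9/4 - 25/6 + 25/36))*48 = (-11 - 11/9)*48 = -110/9*48 = -1760/3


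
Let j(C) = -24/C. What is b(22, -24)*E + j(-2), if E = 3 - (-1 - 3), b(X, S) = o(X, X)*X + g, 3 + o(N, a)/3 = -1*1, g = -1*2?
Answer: -1850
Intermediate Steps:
g = -2
o(N, a) = -12 (o(N, a) = -9 + 3*(-1*1) = -9 + 3*(-1) = -9 - 3 = -12)
b(X, S) = -2 - 12*X (b(X, S) = -12*X - 2 = -2 - 12*X)
E = 7 (E = 3 - 1*(-4) = 3 + 4 = 7)
b(22, -24)*E + j(-2) = (-2 - 12*22)*7 - 24/(-2) = (-2 - 264)*7 - 24*(-1/2) = -266*7 + 12 = -1862 + 12 = -1850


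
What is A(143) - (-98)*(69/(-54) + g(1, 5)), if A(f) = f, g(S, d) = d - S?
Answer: 3688/9 ≈ 409.78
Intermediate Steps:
A(143) - (-98)*(69/(-54) + g(1, 5)) = 143 - (-98)*(69/(-54) + (5 - 1*1)) = 143 - (-98)*(69*(-1/54) + (5 - 1)) = 143 - (-98)*(-23/18 + 4) = 143 - (-98)*49/18 = 143 - 1*(-2401/9) = 143 + 2401/9 = 3688/9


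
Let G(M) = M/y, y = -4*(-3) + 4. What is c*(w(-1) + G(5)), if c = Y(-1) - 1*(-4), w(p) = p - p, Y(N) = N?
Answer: 15/16 ≈ 0.93750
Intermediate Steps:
w(p) = 0
y = 16 (y = 12 + 4 = 16)
c = 3 (c = -1 - 1*(-4) = -1 + 4 = 3)
G(M) = M/16
c*(w(-1) + G(5)) = 3*(0 + (1/16)*5) = 3*(0 + 5/16) = 3*(5/16) = 15/16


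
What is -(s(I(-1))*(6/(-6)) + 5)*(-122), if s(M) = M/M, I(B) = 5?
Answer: 488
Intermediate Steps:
s(M) = 1
-(s(I(-1))*(6/(-6)) + 5)*(-122) = -(1*(6/(-6)) + 5)*(-122) = -(1*(6*(-⅙)) + 5)*(-122) = -(1*(-1) + 5)*(-122) = -(-1 + 5)*(-122) = -4*(-122) = -1*(-488) = 488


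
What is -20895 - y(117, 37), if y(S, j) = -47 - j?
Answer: -20811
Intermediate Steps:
-20895 - y(117, 37) = -20895 - (-47 - 1*37) = -20895 - (-47 - 37) = -20895 - 1*(-84) = -20895 + 84 = -20811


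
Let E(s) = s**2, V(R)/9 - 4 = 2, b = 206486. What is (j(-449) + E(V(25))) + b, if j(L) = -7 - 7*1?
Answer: 209388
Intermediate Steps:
V(R) = 54 (V(R) = 36 + 9*2 = 36 + 18 = 54)
j(L) = -14 (j(L) = -7 - 7 = -14)
(j(-449) + E(V(25))) + b = (-14 + 54**2) + 206486 = (-14 + 2916) + 206486 = 2902 + 206486 = 209388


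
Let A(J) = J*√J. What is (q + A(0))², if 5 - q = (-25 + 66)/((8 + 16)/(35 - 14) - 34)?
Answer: 2064969/52900 ≈ 39.035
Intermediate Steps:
A(J) = J^(3/2)
q = 1437/230 (q = 5 - (-25 + 66)/((8 + 16)/(35 - 14) - 34) = 5 - 41/(24/21 - 34) = 5 - 41/(24*(1/21) - 34) = 5 - 41/(8/7 - 34) = 5 - 41/(-230/7) = 5 - 41*(-7)/230 = 5 - 1*(-287/230) = 5 + 287/230 = 1437/230 ≈ 6.2478)
(q + A(0))² = (1437/230 + 0^(3/2))² = (1437/230 + 0)² = (1437/230)² = 2064969/52900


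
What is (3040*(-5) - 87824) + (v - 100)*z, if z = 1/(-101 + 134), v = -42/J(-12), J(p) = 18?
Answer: -10199683/99 ≈ -1.0303e+5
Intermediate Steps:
v = -7/3 (v = -42/18 = -42*1/18 = -7/3 ≈ -2.3333)
z = 1/33 ≈ 0.030303
(3040*(-5) - 87824) + (v - 100)*z = (3040*(-5) - 87824) + (-7/3 - 100)*(1/33) = (-15200 - 87824) - 307/3*1/33 = -103024 - 307/99 = -10199683/99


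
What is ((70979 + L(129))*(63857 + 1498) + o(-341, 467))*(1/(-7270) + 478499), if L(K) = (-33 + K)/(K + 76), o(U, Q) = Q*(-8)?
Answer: 132324575231964145613/59614 ≈ 2.2197e+15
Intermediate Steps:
o(U, Q) = -8*Q
L(K) = (-33 + K)/(76 + K)
((70979 + L(129))*(63857 + 1498) + o(-341, 467))*(1/(-7270) + 478499) = ((70979 + (-33 + 129)/(76 + 129))*(63857 + 1498) - 8*467)*(1/(-7270) + 478499) = ((70979 + 96/205)*65355 - 3736)*(-1/7270 + 478499) = ((70979 + (1/205)*96)*65355 - 3736)*(3478687729/7270) = ((70979 + 96/205)*65355 - 3736)*(3478687729/7270) = ((14550791/205)*65355 - 3736)*(3478687729/7270) = (190193389161/41 - 3736)*(3478687729/7270) = (190193235985/41)*(3478687729/7270) = 132324575231964145613/59614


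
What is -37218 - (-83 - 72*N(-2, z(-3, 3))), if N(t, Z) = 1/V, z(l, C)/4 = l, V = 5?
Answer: -185603/5 ≈ -37121.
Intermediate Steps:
z(l, C) = 4*l
N(t, Z) = ⅕ (N(t, Z) = 1/5 = ⅕)
-37218 - (-83 - 72*N(-2, z(-3, 3))) = -37218 - (-83 - 72*⅕) = -37218 - (-83 - 72/5) = -37218 - 1*(-487/5) = -37218 + 487/5 = -185603/5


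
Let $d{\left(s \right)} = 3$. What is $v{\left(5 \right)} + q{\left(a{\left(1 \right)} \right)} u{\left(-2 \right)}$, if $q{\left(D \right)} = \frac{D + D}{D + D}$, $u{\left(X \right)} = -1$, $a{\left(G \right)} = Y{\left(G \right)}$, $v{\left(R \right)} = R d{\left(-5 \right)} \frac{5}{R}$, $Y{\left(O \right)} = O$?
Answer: $14$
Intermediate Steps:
$v{\left(R \right)} = 15$ ($v{\left(R \right)} = R 3 \frac{5}{R} = 3 R \frac{5}{R} = 15$)
$a{\left(G \right)} = G$
$q{\left(D \right)} = 1$ ($q{\left(D \right)} = \frac{2 D}{2 D} = 2 D \frac{1}{2 D} = 1$)
$v{\left(5 \right)} + q{\left(a{\left(1 \right)} \right)} u{\left(-2 \right)} = 15 + 1 \left(-1\right) = 15 - 1 = 14$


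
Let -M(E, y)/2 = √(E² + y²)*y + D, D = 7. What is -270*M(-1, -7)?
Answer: 3780 - 18900*√2 ≈ -22949.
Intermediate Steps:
M(E, y) = -14 - 2*y*√(E² + y²) (M(E, y) = -2*(√(E² + y²)*y + 7) = -2*(y*√(E² + y²) + 7) = -2*(7 + y*√(E² + y²)) = -14 - 2*y*√(E² + y²))
-270*M(-1, -7) = -270*(-14 - 2*(-7)*√((-1)² + (-7)²)) = -270*(-14 - 2*(-7)*√(1 + 49)) = -270*(-14 - 2*(-7)*√50) = -270*(-14 - 2*(-7)*5*√2) = -270*(-14 + 70*√2) = 3780 - 18900*√2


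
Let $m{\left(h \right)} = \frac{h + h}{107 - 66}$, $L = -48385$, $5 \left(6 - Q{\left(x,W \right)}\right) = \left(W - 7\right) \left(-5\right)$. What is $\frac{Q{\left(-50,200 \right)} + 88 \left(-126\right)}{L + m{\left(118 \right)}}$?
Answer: $\frac{446449}{1983549} \approx 0.22508$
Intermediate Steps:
$Q{\left(x,W \right)} = -1 + W$ ($Q{\left(x,W \right)} = 6 - \frac{\left(W - 7\right) \left(-5\right)}{5} = 6 - \frac{\left(-7 + W\right) \left(-5\right)}{5} = 6 - \frac{35 - 5 W}{5} = 6 + \left(-7 + W\right) = -1 + W$)
$m{\left(h \right)} = \frac{2 h}{41}$
$\frac{Q{\left(-50,200 \right)} + 88 \left(-126\right)}{L + m{\left(118 \right)}} = \frac{\left(-1 + 200\right) + 88 \left(-126\right)}{-48385 + \frac{2}{41} \cdot 118} = \frac{199 - 11088}{-48385 + \frac{236}{41}} = - \frac{10889}{- \frac{1983549}{41}} = \left(-10889\right) \left(- \frac{41}{1983549}\right) = \frac{446449}{1983549}$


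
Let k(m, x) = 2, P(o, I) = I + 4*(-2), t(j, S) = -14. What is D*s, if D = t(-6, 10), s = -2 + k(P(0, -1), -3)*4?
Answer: -84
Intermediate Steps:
P(o, I) = -8 + I (P(o, I) = I - 8 = -8 + I)
s = 6 (s = -2 + 2*4 = -2 + 8 = 6)
D = -14
D*s = -14*6 = -84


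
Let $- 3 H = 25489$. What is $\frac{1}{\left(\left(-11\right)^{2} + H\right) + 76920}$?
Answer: $\frac{3}{205634} \approx 1.4589 \cdot 10^{-5}$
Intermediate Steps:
$H = - \frac{25489}{3}$ ($H = \left(- \frac{1}{3}\right) 25489 = - \frac{25489}{3} \approx -8496.3$)
$\frac{1}{\left(\left(-11\right)^{2} + H\right) + 76920} = \frac{1}{\left(\left(-11\right)^{2} - \frac{25489}{3}\right) + 76920} = \frac{1}{\left(121 - \frac{25489}{3}\right) + 76920} = \frac{1}{- \frac{25126}{3} + 76920} = \frac{1}{\frac{205634}{3}} = \frac{3}{205634}$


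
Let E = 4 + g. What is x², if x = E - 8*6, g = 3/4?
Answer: 29929/16 ≈ 1870.6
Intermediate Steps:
g = ¾ (g = 3*(¼) = ¾ ≈ 0.75000)
E = 19/4 (E = 4 + ¾ = 19/4 ≈ 4.7500)
x = -173/4 (x = 19/4 - 8*6 = 19/4 - 48 = -173/4 ≈ -43.250)
x² = (-173/4)² = 29929/16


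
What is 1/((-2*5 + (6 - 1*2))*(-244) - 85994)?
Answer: -1/84530 ≈ -1.1830e-5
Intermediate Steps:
1/((-2*5 + (6 - 1*2))*(-244) - 85994) = 1/((-10 + (6 - 2))*(-244) - 85994) = 1/((-10 + 4)*(-244) - 85994) = 1/(-6*(-244) - 85994) = 1/(1464 - 85994) = 1/(-84530) = -1/84530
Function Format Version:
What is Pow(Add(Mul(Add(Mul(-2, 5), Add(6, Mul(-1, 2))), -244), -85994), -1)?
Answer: Rational(-1, 84530) ≈ -1.1830e-5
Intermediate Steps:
Pow(Add(Mul(Add(Mul(-2, 5), Add(6, Mul(-1, 2))), -244), -85994), -1) = Pow(Add(Mul(Add(-10, Add(6, -2)), -244), -85994), -1) = Pow(Add(Mul(Add(-10, 4), -244), -85994), -1) = Pow(Add(Mul(-6, -244), -85994), -1) = Pow(Add(1464, -85994), -1) = Pow(-84530, -1) = Rational(-1, 84530)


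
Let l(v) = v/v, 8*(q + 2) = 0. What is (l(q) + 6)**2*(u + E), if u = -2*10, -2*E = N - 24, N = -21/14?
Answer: -1421/4 ≈ -355.25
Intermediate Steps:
q = -2 (q = -2 + (1/8)*0 = -2 + 0 = -2)
l(v) = 1
N = -3/2 (N = -21*1/14 = -3/2 ≈ -1.5000)
E = 51/4 (E = -(-3/2 - 24)/2 = -1/2*(-51/2) = 51/4 ≈ 12.750)
u = -20
(l(q) + 6)**2*(u + E) = (1 + 6)**2*(-20 + 51/4) = 7**2*(-29/4) = 49*(-29/4) = -1421/4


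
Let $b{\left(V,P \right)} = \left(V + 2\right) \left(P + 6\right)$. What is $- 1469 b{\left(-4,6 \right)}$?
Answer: $35256$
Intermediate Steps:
$b{\left(V,P \right)} = \left(2 + V\right) \left(6 + P\right)$
$- 1469 b{\left(-4,6 \right)} = - 1469 \left(12 + 2 \cdot 6 + 6 \left(-4\right) + 6 \left(-4\right)\right) = - 1469 \left(12 + 12 - 24 - 24\right) = \left(-1469\right) \left(-24\right) = 35256$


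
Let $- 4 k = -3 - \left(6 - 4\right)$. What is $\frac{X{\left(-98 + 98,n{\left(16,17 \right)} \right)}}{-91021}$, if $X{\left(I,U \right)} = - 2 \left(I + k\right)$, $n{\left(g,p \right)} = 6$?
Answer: $\frac{5}{182042} \approx 2.7466 \cdot 10^{-5}$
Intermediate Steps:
$k = \frac{5}{4}$ ($k = - \frac{-3 - \left(6 - 4\right)}{4} = - \frac{-3 - 2}{4} = \left(- \frac{1}{4}\right) \left(-5\right) = \frac{5}{4} \approx 1.25$)
$X{\left(I,U \right)} = - \frac{5}{2} - 2 I$ ($X{\left(I,U \right)} = - 2 \left(I + \frac{5}{4}\right) = - 2 \left(\frac{5}{4} + I\right) = - \frac{5}{2} - 2 I$)
$\frac{X{\left(-98 + 98,n{\left(16,17 \right)} \right)}}{-91021} = \frac{- \frac{5}{2} - 2 \left(-98 + 98\right)}{-91021} = \left(- \frac{5}{2} - 0\right) \left(- \frac{1}{91021}\right) = \left(- \frac{5}{2} + 0\right) \left(- \frac{1}{91021}\right) = \left(- \frac{5}{2}\right) \left(- \frac{1}{91021}\right) = \frac{5}{182042}$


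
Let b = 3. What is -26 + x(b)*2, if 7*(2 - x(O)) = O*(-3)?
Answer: -136/7 ≈ -19.429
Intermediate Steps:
x(O) = 2 + 3*O/7 (x(O) = 2 - O*(-3)/7 = 2 - (-3)*O/7 = 2 + 3*O/7)
-26 + x(b)*2 = -26 + (2 + (3/7)*3)*2 = -26 + (2 + 9/7)*2 = -26 + (23/7)*2 = -26 + 46/7 = -136/7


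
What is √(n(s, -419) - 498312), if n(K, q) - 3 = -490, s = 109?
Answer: I*√498799 ≈ 706.26*I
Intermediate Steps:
n(K, q) = -487 (n(K, q) = 3 - 490 = -487)
√(n(s, -419) - 498312) = √(-487 - 498312) = √(-498799) = I*√498799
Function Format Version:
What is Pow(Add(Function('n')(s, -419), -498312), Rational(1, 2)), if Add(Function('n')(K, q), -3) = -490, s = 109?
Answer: Mul(I, Pow(498799, Rational(1, 2))) ≈ Mul(706.26, I)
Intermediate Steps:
Function('n')(K, q) = -487 (Function('n')(K, q) = Add(3, -490) = -487)
Pow(Add(Function('n')(s, -419), -498312), Rational(1, 2)) = Pow(Add(-487, -498312), Rational(1, 2)) = Pow(-498799, Rational(1, 2)) = Mul(I, Pow(498799, Rational(1, 2)))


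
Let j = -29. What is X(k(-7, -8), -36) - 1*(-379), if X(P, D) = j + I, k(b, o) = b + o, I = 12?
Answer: 362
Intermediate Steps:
X(P, D) = -17 (X(P, D) = -29 + 12 = -17)
X(k(-7, -8), -36) - 1*(-379) = -17 - 1*(-379) = -17 + 379 = 362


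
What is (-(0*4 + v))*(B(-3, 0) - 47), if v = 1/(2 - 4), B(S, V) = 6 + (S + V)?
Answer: -22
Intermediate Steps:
B(S, V) = 6 + S + V
v = -½ (v = 1/(-2) = -½ ≈ -0.50000)
(-(0*4 + v))*(B(-3, 0) - 47) = (-(0*4 - ½))*((6 - 3 + 0) - 47) = (-(0 - ½))*(3 - 47) = -1*(-½)*(-44) = (½)*(-44) = -22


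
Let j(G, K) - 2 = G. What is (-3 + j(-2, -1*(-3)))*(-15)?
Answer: 45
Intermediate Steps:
j(G, K) = 2 + G
(-3 + j(-2, -1*(-3)))*(-15) = (-3 + (2 - 2))*(-15) = (-3 + 0)*(-15) = -3*(-15) = 45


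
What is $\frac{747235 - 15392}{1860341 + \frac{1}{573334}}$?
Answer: $\frac{419590474562}{1066596746895} \approx 0.39339$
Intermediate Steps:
$\frac{747235 - 15392}{1860341 + \frac{1}{573334}} = \frac{731843}{\frac{1066596746895}{573334}} = 731843 \cdot \frac{573334}{1066596746895} = \frac{419590474562}{1066596746895}$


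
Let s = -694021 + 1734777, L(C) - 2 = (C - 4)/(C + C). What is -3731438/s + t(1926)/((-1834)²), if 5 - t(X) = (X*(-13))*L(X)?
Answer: -780361025474/218790068021 ≈ -3.5667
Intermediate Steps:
L(C) = 2 + (-4 + C)/(2*C) (L(C) = 2 + (C - 4)/(C + C) = 2 + (-4 + C)/((2*C)) = 2 + (-4 + C)*(1/(2*C)) = 2 + (-4 + C)/(2*C))
t(X) = 5 + 13*X*(5/2 - 2/X) (t(X) = 5 - X*(-13)*(5/2 - 2/X) = 5 - (-13*X)*(5/2 - 2/X) = 5 - (-13)*X*(5/2 - 2/X) = 5 + 13*X*(5/2 - 2/X))
s = 1040756
-3731438/s + t(1926)/((-1834)²) = -3731438/1040756 + (-21 + (65/2)*1926)/((-1834)²) = -3731438*1/1040756 + (-21 + 62595)/3363556 = -1865719/520378 + 62574*(1/3363556) = -1865719/520378 + 31287/1681778 = -780361025474/218790068021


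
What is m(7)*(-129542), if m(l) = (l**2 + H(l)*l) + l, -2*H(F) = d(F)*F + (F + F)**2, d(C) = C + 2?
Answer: 110175471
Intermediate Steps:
d(C) = 2 + C
H(F) = -2*F**2 - F*(2 + F)/2 (H(F) = -((2 + F)*F + (F + F)**2)/2 = -(F*(2 + F) + (2*F)**2)/2 = -(F*(2 + F) + 4*F**2)/2 = -(4*F**2 + F*(2 + F))/2 = -2*F**2 - F*(2 + F)/2)
m(l) = l + l**2 - l**2*(2 + 5*l)/2 (m(l) = (l**2 + (-l*(2 + 5*l)/2)*l) + l = (l**2 - l**2*(2 + 5*l)/2) + l = l + l**2 - l**2*(2 + 5*l)/2)
m(7)*(-129542) = (7 - 5/2*7**3)*(-129542) = (7 - 5/2*343)*(-129542) = (7 - 1715/2)*(-129542) = -1701/2*(-129542) = 110175471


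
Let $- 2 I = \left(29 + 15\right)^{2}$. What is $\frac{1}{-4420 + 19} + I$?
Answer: $- \frac{4260169}{4401} \approx -968.0$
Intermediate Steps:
$I = -968$ ($I = - \frac{\left(29 + 15\right)^{2}}{2} = - \frac{44^{2}}{2} = \left(- \frac{1}{2}\right) 1936 = -968$)
$\frac{1}{-4420 + 19} + I = \frac{1}{-4420 + 19} - 968 = \frac{1}{-4401} - 968 = - \frac{1}{4401} - 968 = - \frac{4260169}{4401}$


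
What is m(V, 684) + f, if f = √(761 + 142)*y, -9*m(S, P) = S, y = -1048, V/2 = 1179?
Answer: -262 - 1048*√903 ≈ -31754.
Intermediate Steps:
V = 2358 (V = 2*1179 = 2358)
m(S, P) = -S/9
f = -1048*√903 (f = √(761 + 142)*(-1048) = √903*(-1048) = -1048*√903 ≈ -31492.)
m(V, 684) + f = -⅑*2358 - 1048*√903 = -262 - 1048*√903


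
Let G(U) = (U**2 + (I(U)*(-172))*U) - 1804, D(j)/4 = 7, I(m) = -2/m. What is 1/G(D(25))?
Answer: -1/676 ≈ -0.0014793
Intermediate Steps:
D(j) = 28 (D(j) = 4*7 = 28)
G(U) = -1460 + U**2 (G(U) = (U**2 + (-2/U*(-172))*U) - 1804 = (U**2 + (344/U)*U) - 1804 = (U**2 + 344) - 1804 = (344 + U**2) - 1804 = -1460 + U**2)
1/G(D(25)) = 1/(-1460 + 28**2) = 1/(-1460 + 784) = 1/(-676) = -1/676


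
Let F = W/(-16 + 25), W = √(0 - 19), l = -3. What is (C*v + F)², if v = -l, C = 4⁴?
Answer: (6912 + I*√19)²/81 ≈ 5.8982e+5 + 743.92*I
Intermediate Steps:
W = I*√19 (W = √(-19) = I*√19 ≈ 4.3589*I)
C = 256
F = I*√19/9 (F = (I*√19)/(-16 + 25) = (I*√19)/9 = (I*√19)*(⅑) = I*√19/9 ≈ 0.48432*I)
v = 3 (v = -1*(-3) = 3)
(C*v + F)² = (256*3 + I*√19/9)² = (768 + I*√19/9)²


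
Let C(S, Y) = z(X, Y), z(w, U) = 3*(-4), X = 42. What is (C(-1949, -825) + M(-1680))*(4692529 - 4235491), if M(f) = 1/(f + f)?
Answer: -3071371533/560 ≈ -5.4846e+6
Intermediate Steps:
M(f) = 1/(2*f)
z(w, U) = -12
C(S, Y) = -12
(C(-1949, -825) + M(-1680))*(4692529 - 4235491) = (-12 + (½)/(-1680))*(4692529 - 4235491) = (-12 + (½)*(-1/1680))*457038 = (-12 - 1/3360)*457038 = -40321/3360*457038 = -3071371533/560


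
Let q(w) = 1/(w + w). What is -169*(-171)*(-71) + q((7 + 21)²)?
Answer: -3217267871/1568 ≈ -2.0518e+6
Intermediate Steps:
q(w) = 1/(2*w)
-169*(-171)*(-71) + q((7 + 21)²) = -169*(-171)*(-71) + 1/(2*((7 + 21)²)) = 28899*(-71) + 1/(2*(28²)) = -2051829 + (½)/784 = -2051829 + (½)*(1/784) = -2051829 + 1/1568 = -3217267871/1568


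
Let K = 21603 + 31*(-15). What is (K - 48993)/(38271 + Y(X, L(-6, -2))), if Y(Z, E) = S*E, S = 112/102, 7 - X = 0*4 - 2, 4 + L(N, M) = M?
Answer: -94707/130099 ≈ -0.72796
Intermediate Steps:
L(N, M) = -4 + M
X = 9 (X = 7 - (0*4 - 2) = 7 - (0 - 2) = 7 - 1*(-2) = 7 + 2 = 9)
K = 21138 (K = 21603 - 465 = 21138)
S = 56/51 (S = 112*(1/102) = 56/51 ≈ 1.0980)
Y(Z, E) = 56*E/51
(K - 48993)/(38271 + Y(X, L(-6, -2))) = (21138 - 48993)/(38271 + 56*(-4 - 2)/51) = -27855/(38271 + (56/51)*(-6)) = -27855/(38271 - 112/17) = -27855/650495/17 = -27855*17/650495 = -94707/130099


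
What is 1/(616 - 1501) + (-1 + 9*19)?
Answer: 150449/885 ≈ 170.00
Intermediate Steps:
1/(616 - 1501) + (-1 + 9*19) = 1/(-885) + (-1 + 171) = -1/885 + 170 = 150449/885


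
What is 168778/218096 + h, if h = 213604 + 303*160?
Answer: 28579820421/109048 ≈ 2.6208e+5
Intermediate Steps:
h = 262084 (h = 213604 + 48480 = 262084)
168778/218096 + h = 168778/218096 + 262084 = 168778*(1/218096) + 262084 = 84389/109048 + 262084 = 28579820421/109048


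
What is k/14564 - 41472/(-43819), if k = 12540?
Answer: 26215647/14504089 ≈ 1.8075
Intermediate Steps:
k/14564 - 41472/(-43819) = 12540/14564 - 41472/(-43819) = 12540*(1/14564) - 41472*(-1/43819) = 285/331 + 41472/43819 = 26215647/14504089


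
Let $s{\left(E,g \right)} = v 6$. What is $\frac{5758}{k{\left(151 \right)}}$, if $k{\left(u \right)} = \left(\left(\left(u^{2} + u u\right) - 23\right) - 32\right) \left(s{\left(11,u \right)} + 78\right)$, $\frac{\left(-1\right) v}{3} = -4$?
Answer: $\frac{2879}{3416025} \approx 0.00084279$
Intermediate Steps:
$v = 12$ ($v = \left(-3\right) \left(-4\right) = 12$)
$s{\left(E,g \right)} = 72$ ($s{\left(E,g \right)} = 12 \cdot 6 = 72$)
$k{\left(u \right)} = -8250 + 300 u^{2}$ ($k{\left(u \right)} = \left(\left(\left(u^{2} + u u\right) - 23\right) - 32\right) \left(72 + 78\right) = \left(\left(\left(u^{2} + u^{2}\right) - 23\right) - 32\right) 150 = \left(\left(2 u^{2} - 23\right) - 32\right) 150 = \left(\left(-23 + 2 u^{2}\right) - 32\right) 150 = \left(-55 + 2 u^{2}\right) 150 = -8250 + 300 u^{2}$)
$\frac{5758}{k{\left(151 \right)}} = \frac{5758}{-8250 + 300 \cdot 151^{2}} = \frac{5758}{-8250 + 300 \cdot 22801} = \frac{5758}{-8250 + 6840300} = \frac{5758}{6832050} = 5758 \cdot \frac{1}{6832050} = \frac{2879}{3416025}$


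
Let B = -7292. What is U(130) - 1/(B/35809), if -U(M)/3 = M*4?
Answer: -11339711/7292 ≈ -1555.1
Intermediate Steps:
U(M) = -12*M (U(M) = -3*M*4 = -12*M)
U(130) - 1/(B/35809) = -12*130 - 1/((-7292/35809)) = -1560 - 1/((-7292*1/35809)) = -1560 - 1/(-7292/35809) = -1560 - 1*(-35809/7292) = -1560 + 35809/7292 = -11339711/7292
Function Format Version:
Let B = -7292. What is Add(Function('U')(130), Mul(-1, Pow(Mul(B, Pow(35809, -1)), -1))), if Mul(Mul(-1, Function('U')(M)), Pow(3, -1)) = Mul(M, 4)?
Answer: Rational(-11339711, 7292) ≈ -1555.1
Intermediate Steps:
Function('U')(M) = Mul(-12, M) (Function('U')(M) = Mul(-3, Mul(M, 4)) = Mul(-3, Mul(4, M)) = Mul(-12, M))
Add(Function('U')(130), Mul(-1, Pow(Mul(B, Pow(35809, -1)), -1))) = Add(Mul(-12, 130), Mul(-1, Pow(Mul(-7292, Pow(35809, -1)), -1))) = Add(-1560, Mul(-1, Pow(Mul(-7292, Rational(1, 35809)), -1))) = Add(-1560, Mul(-1, Pow(Rational(-7292, 35809), -1))) = Add(-1560, Mul(-1, Rational(-35809, 7292))) = Add(-1560, Rational(35809, 7292)) = Rational(-11339711, 7292)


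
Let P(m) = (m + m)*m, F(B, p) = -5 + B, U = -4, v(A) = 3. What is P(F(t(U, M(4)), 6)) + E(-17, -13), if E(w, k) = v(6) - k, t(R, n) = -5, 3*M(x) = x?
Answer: 216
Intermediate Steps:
M(x) = x/3
E(w, k) = 3 - k
P(m) = 2*m² (P(m) = (2*m)*m = 2*m²)
P(F(t(U, M(4)), 6)) + E(-17, -13) = 2*(-5 - 5)² + (3 - 1*(-13)) = 2*(-10)² + (3 + 13) = 2*100 + 16 = 200 + 16 = 216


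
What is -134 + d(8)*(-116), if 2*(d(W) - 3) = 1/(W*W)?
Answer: -15453/32 ≈ -482.91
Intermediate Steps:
d(W) = 3 + 1/(2*W²) (d(W) = 3 + 1/(2*((W*W))) = 3 + 1/(2*(W²)) = 3 + 1/(2*W²))
-134 + d(8)*(-116) = -134 + (3 + (½)/8²)*(-116) = -134 + (3 + (½)*(1/64))*(-116) = -134 + (3 + 1/128)*(-116) = -134 + (385/128)*(-116) = -134 - 11165/32 = -15453/32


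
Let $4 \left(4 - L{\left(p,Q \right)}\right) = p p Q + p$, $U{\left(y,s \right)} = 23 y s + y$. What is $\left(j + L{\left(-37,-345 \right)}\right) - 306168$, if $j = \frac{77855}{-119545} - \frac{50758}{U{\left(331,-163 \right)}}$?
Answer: $- \frac{1394663896442587}{7415304623} \approx -1.8808 \cdot 10^{5}$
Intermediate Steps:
$U{\left(y,s \right)} = y + 23 s y$ ($U{\left(y,s \right)} = 23 s y + y = y + 23 s y$)
$L{\left(p,Q \right)} = 4 - \frac{p}{4} - \frac{Q p^{2}}{4}$ ($L{\left(p,Q \right)} = 4 - \frac{p p Q + p}{4} = 4 - \frac{p^{2} Q + p}{4} = 4 - \frac{Q p^{2} + p}{4} = 4 - \frac{p + Q p^{2}}{4} = 4 - \left(\frac{p}{4} + \frac{Q p^{2}}{4}\right) = 4 - \frac{p}{4} - \frac{Q p^{2}}{4}$)
$j = - \frac{9051811363}{14830609246}$ ($j = \frac{77855}{-119545} - \frac{50758}{331 \left(1 + 23 \left(-163\right)\right)} = 77855 \left(- \frac{1}{119545}\right) - \frac{50758}{331 \left(1 - 3749\right)} = - \frac{15571}{23909} - \frac{50758}{331 \left(-3748\right)} = - \frac{15571}{23909} - \frac{50758}{-1240588} = - \frac{15571}{23909} - - \frac{25379}{620294} = - \frac{15571}{23909} + \frac{25379}{620294} = - \frac{9051811363}{14830609246} \approx -0.61035$)
$\left(j + L{\left(-37,-345 \right)}\right) - 306168 = \left(- \frac{9051811363}{14830609246} - \left(- \frac{53}{4} - \frac{472305}{4}\right)\right) - 306168 = \left(- \frac{9051811363}{14830609246} + \left(4 + \frac{37}{4} - \left(- \frac{345}{4}\right) 1369\right)\right) - 306168 = \left(- \frac{9051811363}{14830609246} + \left(4 + \frac{37}{4} + \frac{472305}{4}\right)\right) - 306168 = \left(- \frac{9051811363}{14830609246} + \frac{236179}{2}\right) - 306168 = \frac{875665089372077}{7415304623} - 306168 = - \frac{1394663896442587}{7415304623}$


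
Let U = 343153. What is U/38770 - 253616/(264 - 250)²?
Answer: -2441358583/1899730 ≈ -1285.1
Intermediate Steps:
U/38770 - 253616/(264 - 250)² = 343153/38770 - 253616/(264 - 250)² = 343153*(1/38770) - 253616/(14²) = 343153/38770 - 253616/196 = 343153/38770 - 253616*1/196 = 343153/38770 - 63404/49 = -2441358583/1899730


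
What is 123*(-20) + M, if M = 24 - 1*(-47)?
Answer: -2389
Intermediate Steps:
M = 71 (M = 24 + 47 = 71)
123*(-20) + M = 123*(-20) + 71 = -2460 + 71 = -2389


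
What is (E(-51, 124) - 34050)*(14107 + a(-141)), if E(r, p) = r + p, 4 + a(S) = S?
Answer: -474386874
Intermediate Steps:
a(S) = -4 + S
E(r, p) = p + r
(E(-51, 124) - 34050)*(14107 + a(-141)) = ((124 - 51) - 34050)*(14107 + (-4 - 141)) = (73 - 34050)*(14107 - 145) = -33977*13962 = -474386874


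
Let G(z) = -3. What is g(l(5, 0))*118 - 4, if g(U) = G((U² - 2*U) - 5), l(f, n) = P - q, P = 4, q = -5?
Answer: -358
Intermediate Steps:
l(f, n) = 9 (l(f, n) = 4 - 1*(-5) = 4 + 5 = 9)
g(U) = -3
g(l(5, 0))*118 - 4 = -3*118 - 4 = -354 - 4 = -358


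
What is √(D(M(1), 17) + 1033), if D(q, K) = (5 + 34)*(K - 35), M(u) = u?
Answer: √331 ≈ 18.193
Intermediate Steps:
D(q, K) = -1365 + 39*K (D(q, K) = 39*(-35 + K) = -1365 + 39*K)
√(D(M(1), 17) + 1033) = √((-1365 + 39*17) + 1033) = √((-1365 + 663) + 1033) = √(-702 + 1033) = √331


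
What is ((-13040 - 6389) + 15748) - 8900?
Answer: -12581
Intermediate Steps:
((-13040 - 6389) + 15748) - 8900 = (-19429 + 15748) - 8900 = -3681 - 8900 = -12581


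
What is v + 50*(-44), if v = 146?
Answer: -2054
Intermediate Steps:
v + 50*(-44) = 146 + 50*(-44) = 146 - 2200 = -2054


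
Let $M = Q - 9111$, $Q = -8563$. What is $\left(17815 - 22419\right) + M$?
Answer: $-22278$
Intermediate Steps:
$M = -17674$ ($M = -8563 - 9111 = -17674$)
$\left(17815 - 22419\right) + M = \left(17815 - 22419\right) - 17674 = -4604 - 17674 = -22278$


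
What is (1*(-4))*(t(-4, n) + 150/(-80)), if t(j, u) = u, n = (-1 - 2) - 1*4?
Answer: 71/2 ≈ 35.500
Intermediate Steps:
n = -7 (n = -3 - 4 = -7)
(1*(-4))*(t(-4, n) + 150/(-80)) = (1*(-4))*(-7 + 150/(-80)) = -4*(-7 + 150*(-1/80)) = -4*(-7 - 15/8) = -4*(-71/8) = 71/2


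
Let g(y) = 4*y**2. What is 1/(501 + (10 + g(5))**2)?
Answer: 1/12601 ≈ 7.9359e-5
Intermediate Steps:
1/(501 + (10 + g(5))**2) = 1/(501 + (10 + 4*5**2)**2) = 1/(501 + (10 + 4*25)**2) = 1/(501 + (10 + 100)**2) = 1/(501 + 110**2) = 1/(501 + 12100) = 1/12601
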